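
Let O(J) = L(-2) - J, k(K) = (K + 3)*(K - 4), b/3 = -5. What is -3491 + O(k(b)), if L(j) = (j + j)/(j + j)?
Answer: -3718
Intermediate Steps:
L(j) = 1 (L(j) = (2*j)/((2*j)) = (2*j)*(1/(2*j)) = 1)
b = -15 (b = 3*(-5) = -15)
k(K) = (-4 + K)*(3 + K) (k(K) = (3 + K)*(-4 + K) = (-4 + K)*(3 + K))
O(J) = 1 - J
-3491 + O(k(b)) = -3491 + (1 - (-12 + (-15)² - 1*(-15))) = -3491 + (1 - (-12 + 225 + 15)) = -3491 + (1 - 1*228) = -3491 + (1 - 228) = -3491 - 227 = -3718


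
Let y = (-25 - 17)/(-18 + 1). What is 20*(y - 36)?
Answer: -11400/17 ≈ -670.59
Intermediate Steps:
y = 42/17 (y = -42/(-17) = -42*(-1/17) = 42/17 ≈ 2.4706)
20*(y - 36) = 20*(42/17 - 36) = 20*(-570/17) = -11400/17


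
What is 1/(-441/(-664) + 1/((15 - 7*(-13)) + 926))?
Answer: 21414/14243 ≈ 1.5035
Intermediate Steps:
1/(-441/(-664) + 1/((15 - 7*(-13)) + 926)) = 1/(-441*(-1/664) + 1/((15 + 91) + 926)) = 1/(441/664 + 1/(106 + 926)) = 1/(441/664 + 1/1032) = 1/(14243/21414) = 21414/14243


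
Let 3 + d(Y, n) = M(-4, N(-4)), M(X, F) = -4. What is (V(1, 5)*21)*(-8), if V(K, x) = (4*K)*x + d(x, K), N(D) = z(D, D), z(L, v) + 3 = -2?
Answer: -2184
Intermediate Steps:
z(L, v) = -5 (z(L, v) = -3 - 2 = -5)
N(D) = -5
d(Y, n) = -7 (d(Y, n) = -3 - 4 = -7)
V(K, x) = -7 + 4*K*x (V(K, x) = (4*K)*x - 7 = 4*K*x - 7 = -7 + 4*K*x)
(V(1, 5)*21)*(-8) = ((-7 + 4*1*5)*21)*(-8) = ((-7 + 20)*21)*(-8) = (13*21)*(-8) = 273*(-8) = -2184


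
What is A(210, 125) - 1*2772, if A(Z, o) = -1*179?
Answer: -2951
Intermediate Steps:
A(Z, o) = -179
A(210, 125) - 1*2772 = -179 - 1*2772 = -179 - 2772 = -2951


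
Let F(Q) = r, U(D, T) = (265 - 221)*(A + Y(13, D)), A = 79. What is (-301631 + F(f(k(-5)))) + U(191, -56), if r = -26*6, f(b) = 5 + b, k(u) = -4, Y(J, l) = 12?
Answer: -297783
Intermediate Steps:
r = -156
U(D, T) = 4004 (U(D, T) = (265 - 221)*(79 + 12) = 44*91 = 4004)
F(Q) = -156
(-301631 + F(f(k(-5)))) + U(191, -56) = (-301631 - 156) + 4004 = -301787 + 4004 = -297783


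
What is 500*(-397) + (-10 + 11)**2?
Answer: -198499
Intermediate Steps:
500*(-397) + (-10 + 11)**2 = -198500 + 1**2 = -198500 + 1 = -198499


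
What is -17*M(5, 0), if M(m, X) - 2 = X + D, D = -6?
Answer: 68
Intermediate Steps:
M(m, X) = -4 + X (M(m, X) = 2 + (X - 6) = 2 + (-6 + X) = -4 + X)
-17*M(5, 0) = -17*(-4 + 0) = -17*(-4) = 68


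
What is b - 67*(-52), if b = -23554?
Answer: -20070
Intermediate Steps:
b - 67*(-52) = -23554 - 67*(-52) = -23554 + 3484 = -20070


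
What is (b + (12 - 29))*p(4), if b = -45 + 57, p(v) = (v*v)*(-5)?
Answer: 400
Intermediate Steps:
p(v) = -5*v**2 (p(v) = v**2*(-5) = -5*v**2)
b = 12
(b + (12 - 29))*p(4) = (12 + (12 - 29))*(-5*4**2) = (12 - 17)*(-5*16) = -5*(-80) = 400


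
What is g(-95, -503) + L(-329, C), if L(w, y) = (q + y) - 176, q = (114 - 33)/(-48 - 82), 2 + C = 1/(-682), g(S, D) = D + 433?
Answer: -5510763/22165 ≈ -248.62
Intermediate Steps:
g(S, D) = 433 + D
C = -1365/682 (C = -2 + 1/(-682) = -2 - 1/682 = -1365/682 ≈ -2.0015)
q = -81/130 (q = 81/(-130) = 81*(-1/130) = -81/130 ≈ -0.62308)
L(w, y) = -22961/130 + y (L(w, y) = (-81/130 + y) - 176 = -22961/130 + y)
g(-95, -503) + L(-329, C) = (433 - 503) + (-22961/130 - 1365/682) = -70 - 3959213/22165 = -5510763/22165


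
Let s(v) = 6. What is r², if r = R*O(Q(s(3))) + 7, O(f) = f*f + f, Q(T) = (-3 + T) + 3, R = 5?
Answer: 47089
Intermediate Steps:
Q(T) = T
O(f) = f + f² (O(f) = f² + f = f + f²)
r = 217 (r = 5*(6*(1 + 6)) + 7 = 5*(6*7) + 7 = 5*42 + 7 = 210 + 7 = 217)
r² = 217² = 47089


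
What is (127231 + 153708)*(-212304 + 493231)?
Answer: 78923350453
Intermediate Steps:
(127231 + 153708)*(-212304 + 493231) = 280939*280927 = 78923350453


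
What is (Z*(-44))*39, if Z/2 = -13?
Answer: 44616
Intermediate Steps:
Z = -26 (Z = 2*(-13) = -26)
(Z*(-44))*39 = -26*(-44)*39 = 1144*39 = 44616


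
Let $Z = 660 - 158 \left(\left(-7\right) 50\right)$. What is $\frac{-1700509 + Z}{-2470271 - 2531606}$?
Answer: $\frac{1644549}{5001877} \approx 0.32879$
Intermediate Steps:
$Z = 55960$ ($Z = 660 - -55300 = 660 + 55300 = 55960$)
$\frac{-1700509 + Z}{-2470271 - 2531606} = \frac{-1700509 + 55960}{-2470271 - 2531606} = - \frac{1644549}{-5001877} = \left(-1644549\right) \left(- \frac{1}{5001877}\right) = \frac{1644549}{5001877}$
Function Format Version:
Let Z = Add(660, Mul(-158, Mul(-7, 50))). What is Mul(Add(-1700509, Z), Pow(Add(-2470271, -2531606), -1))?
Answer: Rational(1644549, 5001877) ≈ 0.32879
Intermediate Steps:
Z = 55960 (Z = Add(660, Mul(-158, -350)) = Add(660, 55300) = 55960)
Mul(Add(-1700509, Z), Pow(Add(-2470271, -2531606), -1)) = Mul(Add(-1700509, 55960), Pow(Add(-2470271, -2531606), -1)) = Mul(-1644549, Pow(-5001877, -1)) = Mul(-1644549, Rational(-1, 5001877)) = Rational(1644549, 5001877)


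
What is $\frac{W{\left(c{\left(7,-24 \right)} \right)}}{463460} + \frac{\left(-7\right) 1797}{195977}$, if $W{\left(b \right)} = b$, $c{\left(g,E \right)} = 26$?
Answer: $- \frac{2912383969}{45413750210} \approx -0.06413$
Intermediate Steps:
$\frac{W{\left(c{\left(7,-24 \right)} \right)}}{463460} + \frac{\left(-7\right) 1797}{195977} = \frac{26}{463460} + \frac{\left(-7\right) 1797}{195977} = 26 \cdot \frac{1}{463460} - \frac{12579}{195977} = \frac{13}{231730} - \frac{12579}{195977} = - \frac{2912383969}{45413750210}$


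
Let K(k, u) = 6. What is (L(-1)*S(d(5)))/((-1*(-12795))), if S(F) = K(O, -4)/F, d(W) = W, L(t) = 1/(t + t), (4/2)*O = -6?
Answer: -1/21325 ≈ -4.6893e-5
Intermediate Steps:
O = -3 (O = (½)*(-6) = -3)
L(t) = 1/(2*t)
S(F) = 6/F
(L(-1)*S(d(5)))/((-1*(-12795))) = (((½)/(-1))*(6/5))/((-1*(-12795))) = (((½)*(-1))*(6*(⅕)))/12795 = -½*6/5*(1/12795) = -⅗*1/12795 = -1/21325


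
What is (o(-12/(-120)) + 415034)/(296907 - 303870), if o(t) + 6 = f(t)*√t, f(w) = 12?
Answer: -415028/6963 - 2*√10/11605 ≈ -59.605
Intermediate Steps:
o(t) = -6 + 12*√t
(o(-12/(-120)) + 415034)/(296907 - 303870) = ((-6 + 12*√(-12/(-120))) + 415034)/(296907 - 303870) = ((-6 + 12*√(-12*(-1/120))) + 415034)/(-6963) = ((-6 + 12*√(⅒)) + 415034)*(-1/6963) = ((-6 + 12*(√10/10)) + 415034)*(-1/6963) = ((-6 + 6*√10/5) + 415034)*(-1/6963) = (415028 + 6*√10/5)*(-1/6963) = -415028/6963 - 2*√10/11605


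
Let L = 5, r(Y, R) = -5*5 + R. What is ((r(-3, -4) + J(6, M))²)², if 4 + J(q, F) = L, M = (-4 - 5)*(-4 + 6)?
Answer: 614656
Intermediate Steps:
r(Y, R) = -25 + R
M = -18 (M = -9*2 = -18)
J(q, F) = 1 (J(q, F) = -4 + 5 = 1)
((r(-3, -4) + J(6, M))²)² = (((-25 - 4) + 1)²)² = ((-29 + 1)²)² = ((-28)²)² = 784² = 614656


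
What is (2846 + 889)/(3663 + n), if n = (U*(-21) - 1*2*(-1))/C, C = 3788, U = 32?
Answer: 7074090/6937387 ≈ 1.0197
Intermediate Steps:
n = -335/1894 (n = (32*(-21) - 1*2*(-1))/3788 = (-672 - 2*(-1))*(1/3788) = (-672 + 2)*(1/3788) = -670*1/3788 = -335/1894 ≈ -0.17687)
(2846 + 889)/(3663 + n) = (2846 + 889)/(3663 - 335/1894) = 3735/(6937387/1894) = 3735*(1894/6937387) = 7074090/6937387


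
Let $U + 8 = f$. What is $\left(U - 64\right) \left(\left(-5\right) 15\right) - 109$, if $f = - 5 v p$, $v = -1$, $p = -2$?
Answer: $6041$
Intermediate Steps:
$f = -10$ ($f = \left(-5\right) \left(-1\right) \left(-2\right) = 5 \left(-2\right) = -10$)
$U = -18$ ($U = -8 - 10 = -18$)
$\left(U - 64\right) \left(\left(-5\right) 15\right) - 109 = \left(-18 - 64\right) \left(\left(-5\right) 15\right) - 109 = \left(-82\right) \left(-75\right) - 109 = 6150 - 109 = 6041$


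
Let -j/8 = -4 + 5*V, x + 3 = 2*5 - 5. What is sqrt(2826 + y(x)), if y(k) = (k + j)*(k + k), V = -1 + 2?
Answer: sqrt(2802) ≈ 52.934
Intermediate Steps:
x = 2 (x = -3 + (2*5 - 5) = -3 + (10 - 5) = -3 + 5 = 2)
V = 1
j = -8 (j = -8*(-4 + 5*1) = -8*(-4 + 5) = -8*1 = -8)
y(k) = 2*k*(-8 + k) (y(k) = (k - 8)*(k + k) = (-8 + k)*(2*k) = 2*k*(-8 + k))
sqrt(2826 + y(x)) = sqrt(2826 + 2*2*(-8 + 2)) = sqrt(2826 + 2*2*(-6)) = sqrt(2826 - 24) = sqrt(2802)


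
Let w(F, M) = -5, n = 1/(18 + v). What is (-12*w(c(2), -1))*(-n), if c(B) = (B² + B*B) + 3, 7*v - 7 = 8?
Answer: -140/47 ≈ -2.9787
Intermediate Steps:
v = 15/7 (v = 1 + (⅐)*8 = 1 + 8/7 = 15/7 ≈ 2.1429)
c(B) = 3 + 2*B² (c(B) = (B² + B²) + 3 = 2*B² + 3 = 3 + 2*B²)
n = 7/141 (n = 1/(18 + 15/7) = 1/(141/7) = 7/141 ≈ 0.049645)
(-12*w(c(2), -1))*(-n) = (-12*(-5))*(-1*7/141) = 60*(-7/141) = -140/47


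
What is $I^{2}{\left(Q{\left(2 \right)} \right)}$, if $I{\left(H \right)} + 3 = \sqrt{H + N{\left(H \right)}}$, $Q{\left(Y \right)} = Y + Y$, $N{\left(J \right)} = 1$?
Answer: $\left(3 - \sqrt{5}\right)^{2} \approx 0.58359$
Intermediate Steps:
$Q{\left(Y \right)} = 2 Y$
$I{\left(H \right)} = -3 + \sqrt{1 + H}$ ($I{\left(H \right)} = -3 + \sqrt{H + 1} = -3 + \sqrt{1 + H}$)
$I^{2}{\left(Q{\left(2 \right)} \right)} = \left(-3 + \sqrt{1 + 2 \cdot 2}\right)^{2} = \left(-3 + \sqrt{1 + 4}\right)^{2} = \left(-3 + \sqrt{5}\right)^{2}$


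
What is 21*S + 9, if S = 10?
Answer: 219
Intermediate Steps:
21*S + 9 = 21*10 + 9 = 210 + 9 = 219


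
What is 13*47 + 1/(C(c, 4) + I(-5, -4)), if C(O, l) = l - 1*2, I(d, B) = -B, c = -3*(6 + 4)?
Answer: 3667/6 ≈ 611.17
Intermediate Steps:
c = -30 (c = -3*10 = -30)
C(O, l) = -2 + l (C(O, l) = l - 2 = -2 + l)
13*47 + 1/(C(c, 4) + I(-5, -4)) = 13*47 + 1/((-2 + 4) - 1*(-4)) = 611 + 1/(2 + 4) = 611 + 1/6 = 611 + ⅙ = 3667/6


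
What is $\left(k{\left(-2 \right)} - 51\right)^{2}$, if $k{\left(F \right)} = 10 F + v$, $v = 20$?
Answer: $2601$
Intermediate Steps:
$k{\left(F \right)} = 20 + 10 F$ ($k{\left(F \right)} = 10 F + 20 = 20 + 10 F$)
$\left(k{\left(-2 \right)} - 51\right)^{2} = \left(\left(20 + 10 \left(-2\right)\right) - 51\right)^{2} = \left(\left(20 - 20\right) - 51\right)^{2} = \left(0 - 51\right)^{2} = \left(-51\right)^{2} = 2601$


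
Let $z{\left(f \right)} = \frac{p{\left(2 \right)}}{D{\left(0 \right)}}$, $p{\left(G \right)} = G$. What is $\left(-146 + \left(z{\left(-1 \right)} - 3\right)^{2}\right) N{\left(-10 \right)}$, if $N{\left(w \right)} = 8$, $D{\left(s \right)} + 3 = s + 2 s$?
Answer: $- \frac{9544}{9} \approx -1060.4$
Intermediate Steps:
$D{\left(s \right)} = -3 + 3 s$ ($D{\left(s \right)} = -3 + \left(s + 2 s\right) = -3 + 3 s$)
$z{\left(f \right)} = - \frac{2}{3}$ ($z{\left(f \right)} = \frac{2}{-3 + 3 \cdot 0} = \frac{2}{-3 + 0} = \frac{2}{-3} = 2 \left(- \frac{1}{3}\right) = - \frac{2}{3}$)
$\left(-146 + \left(z{\left(-1 \right)} - 3\right)^{2}\right) N{\left(-10 \right)} = \left(-146 + \left(- \frac{2}{3} - 3\right)^{2}\right) 8 = \left(-146 + \left(- \frac{11}{3}\right)^{2}\right) 8 = \left(-146 + \frac{121}{9}\right) 8 = \left(- \frac{1193}{9}\right) 8 = - \frac{9544}{9}$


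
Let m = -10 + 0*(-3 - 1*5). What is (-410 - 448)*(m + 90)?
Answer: -68640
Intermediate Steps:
m = -10 (m = -10 + 0*(-3 - 5) = -10 + 0*(-8) = -10 + 0 = -10)
(-410 - 448)*(m + 90) = (-410 - 448)*(-10 + 90) = -858*80 = -68640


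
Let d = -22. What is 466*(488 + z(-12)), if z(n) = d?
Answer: 217156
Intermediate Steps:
z(n) = -22
466*(488 + z(-12)) = 466*(488 - 22) = 466*466 = 217156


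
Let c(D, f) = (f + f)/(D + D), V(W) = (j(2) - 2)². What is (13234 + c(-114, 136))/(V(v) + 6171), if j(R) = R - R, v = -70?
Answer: 150854/70395 ≈ 2.1430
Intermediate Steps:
j(R) = 0
V(W) = 4 (V(W) = (0 - 2)² = (-2)² = 4)
c(D, f) = f/D (c(D, f) = (2*f)/((2*D)) = (2*f)*(1/(2*D)) = f/D)
(13234 + c(-114, 136))/(V(v) + 6171) = (13234 + 136/(-114))/(4 + 6171) = (13234 + 136*(-1/114))/6175 = (13234 - 68/57)*(1/6175) = (754270/57)*(1/6175) = 150854/70395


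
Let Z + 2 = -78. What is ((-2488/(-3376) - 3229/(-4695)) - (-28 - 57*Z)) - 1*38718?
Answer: -85687969717/1981290 ≈ -43249.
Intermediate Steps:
Z = -80 (Z = -2 - 78 = -80)
((-2488/(-3376) - 3229/(-4695)) - (-28 - 57*Z)) - 1*38718 = ((-2488/(-3376) - 3229/(-4695)) - (-28 - 57*(-80))) - 1*38718 = ((-2488*(-1/3376) - 3229*(-1/4695)) - (-28 + 4560)) - 38718 = ((311/422 + 3229/4695) - 1*4532) - 38718 = (2822783/1981290 - 4532) - 38718 = -8976383497/1981290 - 38718 = -85687969717/1981290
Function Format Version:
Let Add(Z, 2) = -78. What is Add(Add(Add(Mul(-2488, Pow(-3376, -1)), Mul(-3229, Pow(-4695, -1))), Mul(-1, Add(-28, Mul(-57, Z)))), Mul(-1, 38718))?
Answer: Rational(-85687969717, 1981290) ≈ -43249.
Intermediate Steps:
Z = -80 (Z = Add(-2, -78) = -80)
Add(Add(Add(Mul(-2488, Pow(-3376, -1)), Mul(-3229, Pow(-4695, -1))), Mul(-1, Add(-28, Mul(-57, Z)))), Mul(-1, 38718)) = Add(Add(Add(Mul(-2488, Pow(-3376, -1)), Mul(-3229, Pow(-4695, -1))), Mul(-1, Add(-28, Mul(-57, -80)))), Mul(-1, 38718)) = Add(Add(Add(Mul(-2488, Rational(-1, 3376)), Mul(-3229, Rational(-1, 4695))), Mul(-1, Add(-28, 4560))), -38718) = Add(Add(Add(Rational(311, 422), Rational(3229, 4695)), Mul(-1, 4532)), -38718) = Add(Add(Rational(2822783, 1981290), -4532), -38718) = Add(Rational(-8976383497, 1981290), -38718) = Rational(-85687969717, 1981290)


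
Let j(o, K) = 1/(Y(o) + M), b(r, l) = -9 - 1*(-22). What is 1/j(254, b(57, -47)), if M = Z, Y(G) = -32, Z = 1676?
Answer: 1644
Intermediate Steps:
b(r, l) = 13 (b(r, l) = -9 + 22 = 13)
M = 1676
j(o, K) = 1/1644 (j(o, K) = 1/(-32 + 1676) = 1/1644)
1/j(254, b(57, -47)) = 1/(1/1644) = 1644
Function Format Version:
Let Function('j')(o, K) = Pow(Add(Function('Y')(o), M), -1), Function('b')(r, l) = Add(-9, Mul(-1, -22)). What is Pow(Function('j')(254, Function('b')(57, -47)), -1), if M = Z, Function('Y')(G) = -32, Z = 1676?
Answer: 1644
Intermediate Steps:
Function('b')(r, l) = 13 (Function('b')(r, l) = Add(-9, 22) = 13)
M = 1676
Function('j')(o, K) = Rational(1, 1644) (Function('j')(o, K) = Pow(Add(-32, 1676), -1) = Pow(1644, -1) = Rational(1, 1644))
Pow(Function('j')(254, Function('b')(57, -47)), -1) = Pow(Rational(1, 1644), -1) = 1644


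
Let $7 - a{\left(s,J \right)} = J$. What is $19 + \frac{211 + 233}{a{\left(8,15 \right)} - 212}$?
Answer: $\frac{934}{55} \approx 16.982$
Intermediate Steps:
$a{\left(s,J \right)} = 7 - J$
$19 + \frac{211 + 233}{a{\left(8,15 \right)} - 212} = 19 + \frac{211 + 233}{\left(7 - 15\right) - 212} = 19 + \frac{444}{\left(7 - 15\right) - 212} = 19 + \frac{444}{-8 - 212} = 19 + \frac{444}{-220} = 19 + 444 \left(- \frac{1}{220}\right) = 19 - \frac{111}{55} = \frac{934}{55}$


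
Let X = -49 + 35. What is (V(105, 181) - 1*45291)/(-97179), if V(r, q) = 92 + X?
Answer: 15071/32393 ≈ 0.46525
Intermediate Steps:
X = -14
V(r, q) = 78 (V(r, q) = 92 - 14 = 78)
(V(105, 181) - 1*45291)/(-97179) = (78 - 1*45291)/(-97179) = (78 - 45291)*(-1/97179) = -45213*(-1/97179) = 15071/32393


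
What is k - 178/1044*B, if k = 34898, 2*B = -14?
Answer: 18217379/522 ≈ 34899.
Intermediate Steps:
B = -7 (B = (½)*(-14) = -7)
k - 178/1044*B = 34898 - 178/1044*(-7) = 34898 - 178*(1/1044)*(-7) = 34898 - 89*(-7)/522 = 34898 - 1*(-623/522) = 34898 + 623/522 = 18217379/522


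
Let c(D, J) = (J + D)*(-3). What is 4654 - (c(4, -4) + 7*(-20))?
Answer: 4794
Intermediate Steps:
c(D, J) = -3*D - 3*J (c(D, J) = (D + J)*(-3) = -3*D - 3*J)
4654 - (c(4, -4) + 7*(-20)) = 4654 - ((-3*4 - 3*(-4)) + 7*(-20)) = 4654 - ((-12 + 12) - 140) = 4654 - (0 - 140) = 4654 - 1*(-140) = 4654 + 140 = 4794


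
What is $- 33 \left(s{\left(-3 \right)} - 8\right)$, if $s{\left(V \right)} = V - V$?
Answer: $264$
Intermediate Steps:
$s{\left(V \right)} = 0$
$- 33 \left(s{\left(-3 \right)} - 8\right) = - 33 \left(0 - 8\right) = \left(-33\right) \left(-8\right) = 264$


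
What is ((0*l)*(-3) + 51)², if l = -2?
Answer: 2601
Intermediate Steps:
((0*l)*(-3) + 51)² = ((0*(-2))*(-3) + 51)² = (0*(-3) + 51)² = (0 + 51)² = 51² = 2601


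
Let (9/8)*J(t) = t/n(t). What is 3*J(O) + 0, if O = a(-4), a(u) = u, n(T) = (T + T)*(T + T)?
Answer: -⅙ ≈ -0.16667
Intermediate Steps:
n(T) = 4*T² (n(T) = (2*T)*(2*T) = 4*T²)
O = -4
J(t) = 2/(9*t) (J(t) = 8*(t/((4*t²)))/9 = 8*(t*(1/(4*t²)))/9 = 8*(1/(4*t))/9 = 2/(9*t))
3*J(O) + 0 = 3*((2/9)/(-4)) + 0 = 3*((2/9)*(-¼)) + 0 = 3*(-1/18) + 0 = -⅙ + 0 = -⅙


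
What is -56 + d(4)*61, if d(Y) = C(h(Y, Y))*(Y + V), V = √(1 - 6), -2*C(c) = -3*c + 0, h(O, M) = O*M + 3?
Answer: 6898 + 3477*I*√5/2 ≈ 6898.0 + 3887.4*I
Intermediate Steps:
h(O, M) = 3 + M*O (h(O, M) = M*O + 3 = 3 + M*O)
C(c) = 3*c/2 (C(c) = -(-3*c + 0)/2 = -(-3)*c/2 = 3*c/2)
V = I*√5 (V = √(-5) = I*√5 ≈ 2.2361*I)
d(Y) = (9/2 + 3*Y²/2)*(Y + I*√5) (d(Y) = (3*(3 + Y*Y)/2)*(Y + I*√5) = (3*(3 + Y²)/2)*(Y + I*√5) = (9/2 + 3*Y²/2)*(Y + I*√5))
-56 + d(4)*61 = -56 + (3*(3 + 4²)*(4 + I*√5)/2)*61 = -56 + (3*(3 + 16)*(4 + I*√5)/2)*61 = -56 + ((3/2)*19*(4 + I*√5))*61 = -56 + (114 + 57*I*√5/2)*61 = -56 + (6954 + 3477*I*√5/2) = 6898 + 3477*I*√5/2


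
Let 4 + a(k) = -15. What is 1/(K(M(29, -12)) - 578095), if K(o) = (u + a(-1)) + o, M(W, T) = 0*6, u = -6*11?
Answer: -1/578180 ≈ -1.7296e-6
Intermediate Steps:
a(k) = -19 (a(k) = -4 - 15 = -19)
u = -66
M(W, T) = 0
K(o) = -85 + o (K(o) = (-66 - 19) + o = -85 + o)
1/(K(M(29, -12)) - 578095) = 1/((-85 + 0) - 578095) = 1/(-85 - 578095) = 1/(-578180) = -1/578180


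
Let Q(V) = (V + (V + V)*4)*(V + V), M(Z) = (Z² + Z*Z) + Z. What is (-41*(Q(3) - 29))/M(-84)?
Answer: -779/2004 ≈ -0.38872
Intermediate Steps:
M(Z) = Z + 2*Z² (M(Z) = (Z² + Z²) + Z = 2*Z² + Z = Z + 2*Z²)
Q(V) = 18*V² (Q(V) = (V + (2*V)*4)*(2*V) = (V + 8*V)*(2*V) = (9*V)*(2*V) = 18*V²)
(-41*(Q(3) - 29))/M(-84) = (-41*(18*3² - 29))/((-84*(1 + 2*(-84)))) = (-41*(18*9 - 29))/((-84*(1 - 168))) = (-41*(162 - 29))/((-84*(-167))) = -41*133/14028 = -5453*1/14028 = -779/2004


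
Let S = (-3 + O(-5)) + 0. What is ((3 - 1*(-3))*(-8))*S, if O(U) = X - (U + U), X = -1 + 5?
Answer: -528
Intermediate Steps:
X = 4
O(U) = 4 - 2*U (O(U) = 4 - (U + U) = 4 - 2*U)
S = 11 (S = (-3 + (4 - 2*(-5))) + 0 = (-3 + (4 + 10)) + 0 = (-3 + 14) + 0 = 11 + 0 = 11)
((3 - 1*(-3))*(-8))*S = ((3 - 1*(-3))*(-8))*11 = ((3 + 3)*(-8))*11 = (6*(-8))*11 = -48*11 = -528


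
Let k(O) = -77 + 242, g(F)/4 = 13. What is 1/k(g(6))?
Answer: 1/165 ≈ 0.0060606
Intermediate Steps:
g(F) = 52 (g(F) = 4*13 = 52)
k(O) = 165
1/k(g(6)) = 1/165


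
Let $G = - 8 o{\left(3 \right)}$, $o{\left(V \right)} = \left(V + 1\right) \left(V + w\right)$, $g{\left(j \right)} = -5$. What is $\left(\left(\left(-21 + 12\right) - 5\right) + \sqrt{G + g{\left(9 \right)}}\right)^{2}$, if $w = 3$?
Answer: $\left(14 - i \sqrt{197}\right)^{2} \approx -1.0 - 393.0 i$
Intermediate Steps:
$o{\left(V \right)} = \left(1 + V\right) \left(3 + V\right)$ ($o{\left(V \right)} = \left(V + 1\right) \left(V + 3\right) = \left(1 + V\right) \left(3 + V\right)$)
$G = -192$ ($G = - 8 \left(3 + 3^{2} + 4 \cdot 3\right) = - 8 \left(3 + 9 + 12\right) = \left(-8\right) 24 = -192$)
$\left(\left(\left(-21 + 12\right) - 5\right) + \sqrt{G + g{\left(9 \right)}}\right)^{2} = \left(\left(\left(-21 + 12\right) - 5\right) + \sqrt{-192 - 5}\right)^{2} = \left(\left(-9 - 5\right) + \sqrt{-197}\right)^{2} = \left(-14 + i \sqrt{197}\right)^{2}$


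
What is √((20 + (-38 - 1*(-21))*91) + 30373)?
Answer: √28846 ≈ 169.84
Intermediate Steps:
√((20 + (-38 - 1*(-21))*91) + 30373) = √((20 + (-38 + 21)*91) + 30373) = √((20 - 17*91) + 30373) = √((20 - 1547) + 30373) = √(-1527 + 30373) = √28846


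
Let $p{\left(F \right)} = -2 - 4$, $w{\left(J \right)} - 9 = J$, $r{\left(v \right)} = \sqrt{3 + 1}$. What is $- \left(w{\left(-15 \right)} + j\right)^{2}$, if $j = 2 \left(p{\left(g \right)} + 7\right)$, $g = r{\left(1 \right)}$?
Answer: $-16$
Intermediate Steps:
$r{\left(v \right)} = 2$ ($r{\left(v \right)} = \sqrt{4} = 2$)
$w{\left(J \right)} = 9 + J$
$g = 2$
$p{\left(F \right)} = -6$ ($p{\left(F \right)} = -2 - 4 = -6$)
$j = 2$ ($j = 2 \left(-6 + 7\right) = 2 \cdot 1 = 2$)
$- \left(w{\left(-15 \right)} + j\right)^{2} = - \left(\left(9 - 15\right) + 2\right)^{2} = - \left(-6 + 2\right)^{2} = - \left(-4\right)^{2} = \left(-1\right) 16 = -16$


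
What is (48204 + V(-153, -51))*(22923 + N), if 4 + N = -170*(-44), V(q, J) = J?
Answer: 1463803047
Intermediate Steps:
N = 7476 (N = -4 - 170*(-44) = -4 + 7480 = 7476)
(48204 + V(-153, -51))*(22923 + N) = (48204 - 51)*(22923 + 7476) = 48153*30399 = 1463803047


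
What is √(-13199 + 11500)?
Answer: I*√1699 ≈ 41.219*I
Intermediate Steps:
√(-13199 + 11500) = √(-1699) = I*√1699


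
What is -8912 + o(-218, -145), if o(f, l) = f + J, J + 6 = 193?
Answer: -8943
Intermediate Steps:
J = 187 (J = -6 + 193 = 187)
o(f, l) = 187 + f (o(f, l) = f + 187 = 187 + f)
-8912 + o(-218, -145) = -8912 + (187 - 218) = -8912 - 31 = -8943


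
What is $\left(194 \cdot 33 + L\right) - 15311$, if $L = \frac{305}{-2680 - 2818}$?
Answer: $- \frac{48981987}{5498} \approx -8909.1$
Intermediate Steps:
$L = - \frac{305}{5498}$ ($L = \frac{305}{-2680 - 2818} = \frac{305}{-5498} = 305 \left(- \frac{1}{5498}\right) = - \frac{305}{5498} \approx -0.055475$)
$\left(194 \cdot 33 + L\right) - 15311 = \left(194 \cdot 33 - \frac{305}{5498}\right) - 15311 = \left(6402 - \frac{305}{5498}\right) + \left(-16641 + 1330\right) = \frac{35197891}{5498} - 15311 = - \frac{48981987}{5498}$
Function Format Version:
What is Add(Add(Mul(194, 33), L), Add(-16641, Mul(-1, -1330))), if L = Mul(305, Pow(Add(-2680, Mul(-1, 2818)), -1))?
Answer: Rational(-48981987, 5498) ≈ -8909.1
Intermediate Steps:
L = Rational(-305, 5498) (L = Mul(305, Pow(Add(-2680, -2818), -1)) = Mul(305, Pow(-5498, -1)) = Mul(305, Rational(-1, 5498)) = Rational(-305, 5498) ≈ -0.055475)
Add(Add(Mul(194, 33), L), Add(-16641, Mul(-1, -1330))) = Add(Add(Mul(194, 33), Rational(-305, 5498)), Add(-16641, Mul(-1, -1330))) = Add(Add(6402, Rational(-305, 5498)), Add(-16641, 1330)) = Add(Rational(35197891, 5498), -15311) = Rational(-48981987, 5498)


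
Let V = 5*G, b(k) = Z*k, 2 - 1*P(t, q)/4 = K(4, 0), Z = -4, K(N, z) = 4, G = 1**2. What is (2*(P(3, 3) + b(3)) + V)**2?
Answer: 1225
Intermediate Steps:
G = 1
P(t, q) = -8 (P(t, q) = 8 - 4*4 = 8 - 16 = -8)
b(k) = -4*k
V = 5 (V = 5*1 = 5)
(2*(P(3, 3) + b(3)) + V)**2 = (2*(-8 - 4*3) + 5)**2 = (2*(-8 - 12) + 5)**2 = (2*(-20) + 5)**2 = (-40 + 5)**2 = (-35)**2 = 1225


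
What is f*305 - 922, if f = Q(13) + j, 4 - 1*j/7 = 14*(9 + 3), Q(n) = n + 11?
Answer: -343742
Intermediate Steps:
Q(n) = 11 + n
j = -1148 (j = 28 - 98*(9 + 3) = 28 - 98*12 = 28 - 7*168 = 28 - 1176 = -1148)
f = -1124 (f = (11 + 13) - 1148 = 24 - 1148 = -1124)
f*305 - 922 = -1124*305 - 922 = -342820 - 922 = -343742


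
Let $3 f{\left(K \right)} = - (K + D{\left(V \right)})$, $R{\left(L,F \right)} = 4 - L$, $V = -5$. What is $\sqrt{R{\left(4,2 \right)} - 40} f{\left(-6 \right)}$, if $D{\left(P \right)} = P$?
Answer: $\frac{22 i \sqrt{10}}{3} \approx 23.19 i$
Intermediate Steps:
$f{\left(K \right)} = \frac{5}{3} - \frac{K}{3}$ ($f{\left(K \right)} = \frac{\left(-1\right) \left(K - 5\right)}{3} = \frac{\left(-1\right) \left(-5 + K\right)}{3} = \frac{5 - K}{3} = \frac{5}{3} - \frac{K}{3}$)
$\sqrt{R{\left(4,2 \right)} - 40} f{\left(-6 \right)} = \sqrt{\left(4 - 4\right) - 40} \left(\frac{5}{3} - -2\right) = \sqrt{\left(4 - 4\right) - 40} \left(\frac{5}{3} + 2\right) = \sqrt{0 - 40} \cdot \frac{11}{3} = \sqrt{-40} \cdot \frac{11}{3} = 2 i \sqrt{10} \cdot \frac{11}{3} = \frac{22 i \sqrt{10}}{3}$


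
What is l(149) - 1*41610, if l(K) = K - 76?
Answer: -41537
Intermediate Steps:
l(K) = -76 + K
l(149) - 1*41610 = (-76 + 149) - 1*41610 = 73 - 41610 = -41537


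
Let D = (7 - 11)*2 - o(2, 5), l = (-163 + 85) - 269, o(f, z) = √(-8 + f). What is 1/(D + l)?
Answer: I/(√6 - 355*I) ≈ -0.0028168 + 1.9436e-5*I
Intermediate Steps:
l = -347 (l = -78 - 269 = -347)
D = -8 - I*√6 (D = (7 - 11)*2 - √(-8 + 2) = -4*2 - √(-6) = -8 - I*√6 ≈ -8.0 - 2.4495*I)
1/(D + l) = 1/((-8 - I*√6) - 347) = 1/(-355 - I*√6)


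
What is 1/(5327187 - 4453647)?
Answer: 1/873540 ≈ 1.1448e-6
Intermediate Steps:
1/(5327187 - 4453647) = 1/873540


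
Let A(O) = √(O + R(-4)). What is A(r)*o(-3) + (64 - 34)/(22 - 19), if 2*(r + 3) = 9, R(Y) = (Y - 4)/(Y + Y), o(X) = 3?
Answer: 10 + 3*√10/2 ≈ 14.743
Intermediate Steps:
R(Y) = (-4 + Y)/(2*Y) (R(Y) = (-4 + Y)/((2*Y)) = (-4 + Y)*(1/(2*Y)) = (-4 + Y)/(2*Y))
r = 3/2 (r = -3 + (½)*9 = -3 + 9/2 = 3/2 ≈ 1.5000)
A(O) = √(1 + O) (A(O) = √(O + (½)*(-4 - 4)/(-4)) = √(O + (½)*(-¼)*(-8)) = √(O + 1) = √(1 + O))
A(r)*o(-3) + (64 - 34)/(22 - 19) = √(1 + 3/2)*3 + (64 - 34)/(22 - 19) = √(5/2)*3 + 30/3 = (√10/2)*3 + 30*(⅓) = 3*√10/2 + 10 = 10 + 3*√10/2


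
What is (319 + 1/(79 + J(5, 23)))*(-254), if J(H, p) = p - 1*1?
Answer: -8183880/101 ≈ -81029.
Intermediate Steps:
J(H, p) = -1 + p (J(H, p) = p - 1 = -1 + p)
(319 + 1/(79 + J(5, 23)))*(-254) = (319 + 1/(79 + (-1 + 23)))*(-254) = (319 + 1/(79 + 22))*(-254) = (319 + 1/101)*(-254) = (32220/101)*(-254) = -8183880/101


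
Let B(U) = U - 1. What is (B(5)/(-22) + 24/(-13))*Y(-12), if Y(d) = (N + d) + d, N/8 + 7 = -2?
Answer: 27840/143 ≈ 194.69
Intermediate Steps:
B(U) = -1 + U
N = -72 (N = -56 + 8*(-2) = -56 - 16 = -72)
Y(d) = -72 + 2*d (Y(d) = (-72 + d) + d = -72 + 2*d)
(B(5)/(-22) + 24/(-13))*Y(-12) = ((-1 + 5)/(-22) + 24/(-13))*(-72 + 2*(-12)) = (4*(-1/22) + 24*(-1/13))*(-72 - 24) = (-2/11 - 24/13)*(-96) = -290/143*(-96) = 27840/143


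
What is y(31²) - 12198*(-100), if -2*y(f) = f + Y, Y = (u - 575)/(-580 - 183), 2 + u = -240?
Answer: 930340370/763 ≈ 1.2193e+6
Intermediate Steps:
u = -242 (u = -2 - 240 = -242)
Y = 817/763 (Y = (-242 - 575)/(-580 - 183) = -817/(-763) = -817*(-1/763) = 817/763 ≈ 1.0708)
y(f) = -817/1526 - f/2 (y(f) = -(f + 817/763)/2 = -(817/763 + f)/2 = -817/1526 - f/2)
y(31²) - 12198*(-100) = (-817/1526 - ½*31²) - 12198*(-100) = (-817/1526 - ½*961) + 1219800 = (-817/1526 - 961/2) + 1219800 = -367030/763 + 1219800 = 930340370/763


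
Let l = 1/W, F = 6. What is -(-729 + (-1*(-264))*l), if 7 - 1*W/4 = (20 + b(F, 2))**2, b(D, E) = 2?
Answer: 115933/159 ≈ 729.14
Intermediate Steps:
W = -1908 (W = 28 - 4*(20 + 2)**2 = 28 - 4*22**2 = 28 - 4*484 = 28 - 1936 = -1908)
l = -1/1908 (l = 1/(-1908) = -1/1908 ≈ -0.00052411)
-(-729 + (-1*(-264))*l) = -(-729 - 1*(-264)*(-1/1908)) = -(-729 + 264*(-1/1908)) = -(-729 - 22/159) = -1*(-115933/159) = 115933/159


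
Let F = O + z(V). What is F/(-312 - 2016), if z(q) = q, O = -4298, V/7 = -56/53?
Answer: 38031/20564 ≈ 1.8494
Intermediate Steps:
V = -392/53 (V = 7*(-56/53) = -392/53 ≈ -7.3962)
F = -228186/53 (F = -4298 - 392/53 = -228186/53 ≈ -4305.4)
F/(-312 - 2016) = -228186/(53*(-312 - 2016)) = -228186/53/(-2328) = -228186/53*(-1/2328) = 38031/20564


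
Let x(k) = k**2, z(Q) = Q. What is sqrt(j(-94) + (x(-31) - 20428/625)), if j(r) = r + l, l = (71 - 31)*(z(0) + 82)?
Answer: sqrt(2571447)/25 ≈ 64.143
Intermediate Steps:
l = 3280 (l = (71 - 31)*(0 + 82) = 40*82 = 3280)
j(r) = 3280 + r (j(r) = r + 3280 = 3280 + r)
sqrt(j(-94) + (x(-31) - 20428/625)) = sqrt((3280 - 94) + ((-31)**2 - 20428/625)) = sqrt(3186 + (961 - 20428/625)) = sqrt(3186 + 580197/625) = sqrt(2571447/625) = sqrt(2571447)/25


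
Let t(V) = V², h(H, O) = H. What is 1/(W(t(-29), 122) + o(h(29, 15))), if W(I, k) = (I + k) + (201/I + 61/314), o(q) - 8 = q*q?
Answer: 264074/478616503 ≈ 0.00055174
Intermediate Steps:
o(q) = 8 + q² (o(q) = 8 + q*q = 8 + q²)
W(I, k) = 61/314 + I + k + 201/I (W(I, k) = (I + k) + (201/I + 61*(1/314)) = (I + k) + (201/I + 61/314) = (I + k) + (61/314 + 201/I) = 61/314 + I + k + 201/I)
1/(W(t(-29), 122) + o(h(29, 15))) = 1/((61/314 + (-29)² + 122 + 201/((-29)²)) + (8 + 29²)) = 1/((61/314 + 841 + 122 + 201/841) + (8 + 841)) = 1/((61/314 + 841 + 122 + 201*(1/841)) + 849) = 1/((61/314 + 841 + 122 + 201/841) + 849) = 1/(254417677/264074 + 849) = 1/(478616503/264074) = 264074/478616503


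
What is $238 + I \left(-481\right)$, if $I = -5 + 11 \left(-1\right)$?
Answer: $7934$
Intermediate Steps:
$I = -16$ ($I = -5 - 11 = -16$)
$238 + I \left(-481\right) = 238 - -7696 = 238 + 7696 = 7934$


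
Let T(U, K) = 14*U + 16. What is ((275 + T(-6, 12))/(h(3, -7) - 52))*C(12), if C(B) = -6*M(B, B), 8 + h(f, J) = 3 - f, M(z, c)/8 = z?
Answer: 9936/5 ≈ 1987.2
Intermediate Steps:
M(z, c) = 8*z
h(f, J) = -5 - f (h(f, J) = -8 + (3 - f) = -5 - f)
C(B) = -48*B
T(U, K) = 16 + 14*U
((275 + T(-6, 12))/(h(3, -7) - 52))*C(12) = ((275 + (16 + 14*(-6)))/((-5 - 1*3) - 52))*(-48*12) = ((275 + (16 - 84))/((-5 - 3) - 52))*(-576) = ((275 - 68)/(-8 - 52))*(-576) = (207/(-60))*(-576) = (207*(-1/60))*(-576) = -69/20*(-576) = 9936/5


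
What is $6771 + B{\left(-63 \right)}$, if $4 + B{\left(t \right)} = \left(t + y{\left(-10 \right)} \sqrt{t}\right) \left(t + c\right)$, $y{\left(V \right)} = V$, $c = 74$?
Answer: $6074 - 330 i \sqrt{7} \approx 6074.0 - 873.1 i$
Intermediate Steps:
$B{\left(t \right)} = -4 + \left(74 + t\right) \left(t - 10 \sqrt{t}\right)$ ($B{\left(t \right)} = -4 + \left(t - 10 \sqrt{t}\right) \left(t + 74\right) = -4 + \left(t - 10 \sqrt{t}\right) \left(74 + t\right) = -4 + \left(74 + t\right) \left(t - 10 \sqrt{t}\right)$)
$6771 + B{\left(-63 \right)} = 6771 - \left(4666 - 3969 - 1890 i \sqrt{7} + 2220 i \sqrt{7}\right) = 6771 - \left(697 + 10 \left(-189\right) i \sqrt{7} + 740 \cdot 3 i \sqrt{7}\right) = 6771 - \left(697 + 330 i \sqrt{7}\right) = 6074 - 330 i \sqrt{7}$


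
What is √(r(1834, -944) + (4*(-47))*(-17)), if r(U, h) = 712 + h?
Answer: 2*√741 ≈ 54.443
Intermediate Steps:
√(r(1834, -944) + (4*(-47))*(-17)) = √((712 - 944) + (4*(-47))*(-17)) = √(-232 - 188*(-17)) = √(-232 + 3196) = √2964 = 2*√741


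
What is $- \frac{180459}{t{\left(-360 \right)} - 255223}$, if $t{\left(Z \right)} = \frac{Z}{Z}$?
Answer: $\frac{20051}{28358} \approx 0.70707$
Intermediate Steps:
$t{\left(Z \right)} = 1$
$- \frac{180459}{t{\left(-360 \right)} - 255223} = - \frac{180459}{1 - 255223} = - \frac{180459}{-255222} = - \frac{180459 \left(-1\right)}{255222} = \left(-1\right) \left(- \frac{20051}{28358}\right) = \frac{20051}{28358}$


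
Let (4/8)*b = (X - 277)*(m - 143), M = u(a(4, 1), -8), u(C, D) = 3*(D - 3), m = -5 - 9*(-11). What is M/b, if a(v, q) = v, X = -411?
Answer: -33/67424 ≈ -0.00048944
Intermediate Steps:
m = 94 (m = -5 + 99 = 94)
u(C, D) = -9 + 3*D (u(C, D) = 3*(-3 + D) = -9 + 3*D)
M = -33 (M = -9 + 3*(-8) = -9 - 24 = -33)
b = 67424 (b = 2*((-411 - 277)*(94 - 143)) = 2*(-688*(-49)) = 2*33712 = 67424)
M/b = -33/67424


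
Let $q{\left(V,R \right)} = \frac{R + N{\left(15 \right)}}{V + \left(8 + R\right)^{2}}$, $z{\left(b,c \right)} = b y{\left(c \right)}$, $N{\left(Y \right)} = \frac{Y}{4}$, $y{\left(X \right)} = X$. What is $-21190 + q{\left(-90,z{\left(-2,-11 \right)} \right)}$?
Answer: $- \frac{68655497}{3240} \approx -21190.0$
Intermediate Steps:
$N{\left(Y \right)} = \frac{Y}{4}$ ($N{\left(Y \right)} = Y \frac{1}{4} = \frac{Y}{4}$)
$z{\left(b,c \right)} = b c$
$q{\left(V,R \right)} = \frac{\frac{15}{4} + R}{V + \left(8 + R\right)^{2}}$ ($q{\left(V,R \right)} = \frac{R + \frac{1}{4} \cdot 15}{V + \left(8 + R\right)^{2}} = \frac{R + \frac{15}{4}}{V + \left(8 + R\right)^{2}} = \frac{\frac{15}{4} + R}{V + \left(8 + R\right)^{2}}$)
$-21190 + q{\left(-90,z{\left(-2,-11 \right)} \right)} = -21190 + \frac{\frac{15}{4} - -22}{-90 + \left(8 - -22\right)^{2}} = -21190 + \frac{\frac{15}{4} + 22}{-90 + \left(8 + 22\right)^{2}} = -21190 + \frac{1}{-90 + 30^{2}} \cdot \frac{103}{4} = -21190 + \frac{1}{-90 + 900} \cdot \frac{103}{4} = -21190 + \frac{1}{810} \cdot \frac{103}{4} = -21190 + \frac{103}{3240} = - \frac{68655497}{3240}$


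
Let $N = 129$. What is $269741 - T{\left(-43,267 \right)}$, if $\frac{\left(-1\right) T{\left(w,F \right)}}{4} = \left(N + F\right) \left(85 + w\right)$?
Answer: $336269$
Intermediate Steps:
$T{\left(w,F \right)} = - 4 \left(85 + w\right) \left(129 + F\right)$ ($T{\left(w,F \right)} = - 4 \left(129 + F\right) \left(85 + w\right) = - 4 \left(85 + w\right) \left(129 + F\right)$)
$269741 - T{\left(-43,267 \right)} = 269741 - \left(-43860 - -22188 - 90780 - 1068 \left(-43\right)\right) = 269741 - \left(-43860 + 22188 - 90780 + 45924\right) = 269741 - -66528 = 269741 + 66528 = 336269$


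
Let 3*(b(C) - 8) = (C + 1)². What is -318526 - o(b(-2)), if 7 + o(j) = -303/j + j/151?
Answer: -3606816523/11325 ≈ -3.1848e+5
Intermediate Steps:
b(C) = 8 + (1 + C)²/3 (b(C) = 8 + (C + 1)²/3 = 8 + (1 + C)²/3)
o(j) = -7 - 303/j + j/151 (o(j) = -7 + (-303/j + j/151) = -7 - 303/j + j/151)
-318526 - o(b(-2)) = -318526 - (-7 - 303/(8 + (1 - 2)²/3) + (8 + (1 - 2)²/3)/151) = -318526 - (-7 - 303/(8 + (⅓)*(-1)²) + (8 + (⅓)*(-1)²)/151) = -318526 - (-7 - 303/(8 + (⅓)*1) + (8 + (⅓)*1)/151) = -318526 - (-7 - 303/(8 + ⅓) + (8 + ⅓)/151) = -318526 - (-7 - 303/25/3 + (1/151)*(25/3)) = -318526 - (-7 - 303*3/25 + 25/453) = -318526 - (-7 - 909/25 + 25/453) = -318526 - 1*(-490427/11325) = -318526 + 490427/11325 = -3606816523/11325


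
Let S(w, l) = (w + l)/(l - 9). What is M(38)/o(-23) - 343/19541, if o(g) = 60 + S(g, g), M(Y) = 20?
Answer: 5915951/19208803 ≈ 0.30798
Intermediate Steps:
S(w, l) = (l + w)/(-9 + l)
o(g) = 60 + 2*g/(-9 + g) (o(g) = 60 + (g + g)/(-9 + g) = 60 + (2*g)/(-9 + g) = 60 + 2*g/(-9 + g))
M(38)/o(-23) - 343/19541 = 20/((2*(-270 + 31*(-23))/(-9 - 23))) - 343/19541 = 20/((2*(-270 - 713)/(-32))) - 343*1/19541 = 20/((2*(-1/32)*(-983))) - 343/19541 = 20/(983/16) - 343/19541 = 20*(16/983) - 343/19541 = 320/983 - 343/19541 = 5915951/19208803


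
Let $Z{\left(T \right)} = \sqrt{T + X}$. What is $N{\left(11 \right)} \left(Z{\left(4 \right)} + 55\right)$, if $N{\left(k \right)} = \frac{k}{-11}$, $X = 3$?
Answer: $-55 - \sqrt{7} \approx -57.646$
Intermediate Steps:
$Z{\left(T \right)} = \sqrt{3 + T}$ ($Z{\left(T \right)} = \sqrt{T + 3} = \sqrt{3 + T}$)
$N{\left(k \right)} = - \frac{k}{11}$ ($N{\left(k \right)} = k \left(- \frac{1}{11}\right) = - \frac{k}{11}$)
$N{\left(11 \right)} \left(Z{\left(4 \right)} + 55\right) = \left(- \frac{1}{11}\right) 11 \left(\sqrt{3 + 4} + 55\right) = - (\sqrt{7} + 55) = - (55 + \sqrt{7}) = -55 - \sqrt{7}$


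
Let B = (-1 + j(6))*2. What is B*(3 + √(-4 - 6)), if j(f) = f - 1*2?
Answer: 18 + 6*I*√10 ≈ 18.0 + 18.974*I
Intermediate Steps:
j(f) = -2 + f (j(f) = f - 2 = -2 + f)
B = 6 (B = (-1 + (-2 + 6))*2 = (-1 + 4)*2 = 3*2 = 6)
B*(3 + √(-4 - 6)) = 6*(3 + √(-4 - 6)) = 6*(3 + √(-10)) = 6*(3 + I*√10) = 18 + 6*I*√10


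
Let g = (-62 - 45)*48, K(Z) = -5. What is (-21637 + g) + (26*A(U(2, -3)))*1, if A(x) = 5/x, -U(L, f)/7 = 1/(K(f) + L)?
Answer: -187021/7 ≈ -26717.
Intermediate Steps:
U(L, f) = -7/(-5 + L)
g = -5136 (g = -107*48 = -5136)
(-21637 + g) + (26*A(U(2, -3)))*1 = (-21637 - 5136) + (26*(5/((-7/(-5 + 2)))))*1 = -26773 + (26*(5/((-7/(-3)))))*1 = -26773 + (26*(5/((-7*(-⅓)))))*1 = -26773 + (26*(5/(7/3)))*1 = -26773 + (26*(5*(3/7)))*1 = -26773 + (26*(15/7))*1 = -26773 + (390/7)*1 = -26773 + 390/7 = -187021/7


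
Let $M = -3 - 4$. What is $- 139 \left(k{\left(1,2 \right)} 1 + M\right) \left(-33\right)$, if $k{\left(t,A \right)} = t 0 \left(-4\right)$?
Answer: $-32109$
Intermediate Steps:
$k{\left(t,A \right)} = 0$ ($k{\left(t,A \right)} = 0 \left(-4\right) = 0$)
$M = -7$
$- 139 \left(k{\left(1,2 \right)} 1 + M\right) \left(-33\right) = - 139 \left(0 \cdot 1 - 7\right) \left(-33\right) = - 139 \left(0 - 7\right) \left(-33\right) = \left(-139\right) \left(-7\right) \left(-33\right) = 973 \left(-33\right) = -32109$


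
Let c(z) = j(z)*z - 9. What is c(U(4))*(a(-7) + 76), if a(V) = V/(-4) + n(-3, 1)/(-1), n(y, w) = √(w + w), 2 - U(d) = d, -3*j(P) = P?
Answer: -9641/12 + 31*√2/3 ≈ -788.80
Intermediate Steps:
j(P) = -P/3
U(d) = 2 - d
n(y, w) = √2*√w (n(y, w) = √(2*w) = √2*√w)
c(z) = -9 - z²/3 (c(z) = (-z/3)*z - 9 = -z²/3 - 9 = -9 - z²/3)
a(V) = -√2 - V/4 (a(V) = V/(-4) + (√2*√1)/(-1) = V*(-¼) + (√2*1)*(-1) = -V/4 + √2*(-1) = -V/4 - √2 = -√2 - V/4)
c(U(4))*(a(-7) + 76) = (-9 - (2 - 1*4)²/3)*((-√2 - ¼*(-7)) + 76) = (-9 - (2 - 4)²/3)*((-√2 + 7/4) + 76) = (-9 - ⅓*(-2)²)*((7/4 - √2) + 76) = (-9 - ⅓*4)*(311/4 - √2) = (-9 - 4/3)*(311/4 - √2) = -31*(311/4 - √2)/3 = -9641/12 + 31*√2/3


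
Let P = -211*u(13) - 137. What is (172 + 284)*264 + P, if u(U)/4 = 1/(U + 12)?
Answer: 3005331/25 ≈ 1.2021e+5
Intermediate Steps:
u(U) = 4/(12 + U) (u(U) = 4/(U + 12) = 4/(12 + U))
P = -4269/25 (P = -844/(12 + 13) - 137 = -844/25 - 137 = -4269/25 ≈ -170.76)
(172 + 284)*264 + P = (172 + 284)*264 - 4269/25 = 456*264 - 4269/25 = 120384 - 4269/25 = 3005331/25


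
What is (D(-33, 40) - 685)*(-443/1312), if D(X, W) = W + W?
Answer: 268015/1312 ≈ 204.28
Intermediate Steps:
D(X, W) = 2*W
(D(-33, 40) - 685)*(-443/1312) = (2*40 - 685)*(-443/1312) = (80 - 685)*(-443*1/1312) = -605*(-443/1312) = 268015/1312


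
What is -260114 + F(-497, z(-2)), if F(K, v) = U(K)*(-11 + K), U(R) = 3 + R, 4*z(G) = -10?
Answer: -9162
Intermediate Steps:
z(G) = -5/2 (z(G) = (¼)*(-10) = -5/2)
F(K, v) = (-11 + K)*(3 + K) (F(K, v) = (3 + K)*(-11 + K) = (-11 + K)*(3 + K))
-260114 + F(-497, z(-2)) = -260114 + (-11 - 497)*(3 - 497) = -260114 - 508*(-494) = -260114 + 250952 = -9162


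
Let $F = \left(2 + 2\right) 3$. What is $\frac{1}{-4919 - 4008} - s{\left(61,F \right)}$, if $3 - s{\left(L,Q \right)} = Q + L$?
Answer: $\frac{624889}{8927} \approx 70.0$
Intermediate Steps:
$F = 12$ ($F = 4 \cdot 3 = 12$)
$s{\left(L,Q \right)} = 3 - L - Q$ ($s{\left(L,Q \right)} = 3 - \left(Q + L\right) = 3 - \left(L + Q\right) = 3 - L - Q$)
$\frac{1}{-4919 - 4008} - s{\left(61,F \right)} = \frac{1}{-4919 - 4008} - \left(3 - 61 - 12\right) = \frac{1}{-8927} - \left(3 - 61 - 12\right) = - \frac{1}{8927} - -70 = - \frac{1}{8927} + 70 = \frac{624889}{8927}$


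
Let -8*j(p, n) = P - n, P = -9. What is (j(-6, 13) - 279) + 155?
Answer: -485/4 ≈ -121.25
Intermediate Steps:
j(p, n) = 9/8 + n/8 (j(p, n) = -(-9 - n)/8 = 9/8 + n/8)
(j(-6, 13) - 279) + 155 = ((9/8 + (1/8)*13) - 279) + 155 = ((9/8 + 13/8) - 279) + 155 = (11/4 - 279) + 155 = -1105/4 + 155 = -485/4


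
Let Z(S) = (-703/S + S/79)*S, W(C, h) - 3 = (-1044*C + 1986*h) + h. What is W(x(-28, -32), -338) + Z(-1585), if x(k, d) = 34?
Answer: -53404133/79 ≈ -6.7600e+5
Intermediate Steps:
W(C, h) = 3 - 1044*C + 1987*h (W(C, h) = 3 + ((-1044*C + 1986*h) + h) = 3 + (-1044*C + 1987*h) = 3 - 1044*C + 1987*h)
Z(S) = S*(-703/S + S/79) (Z(S) = (-703/S + S*(1/79))*S = (-703/S + S/79)*S = S*(-703/S + S/79))
W(x(-28, -32), -338) + Z(-1585) = (3 - 1044*34 + 1987*(-338)) + (-703 + (1/79)*(-1585)²) = (3 - 35496 - 671606) + (-703 + (1/79)*2512225) = -707099 + (-703 + 2512225/79) = -707099 + 2456688/79 = -53404133/79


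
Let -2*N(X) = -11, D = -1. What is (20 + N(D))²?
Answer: 2601/4 ≈ 650.25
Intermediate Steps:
N(X) = 11/2 (N(X) = -½*(-11) = 11/2)
(20 + N(D))² = (20 + 11/2)² = (51/2)² = 2601/4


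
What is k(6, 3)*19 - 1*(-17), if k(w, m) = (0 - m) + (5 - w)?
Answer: -59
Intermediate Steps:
k(w, m) = 5 - m - w (k(w, m) = -m + (5 - w) = 5 - m - w)
k(6, 3)*19 - 1*(-17) = (5 - 1*3 - 1*6)*19 - 1*(-17) = (5 - 3 - 6)*19 + 17 = -4*19 + 17 = -76 + 17 = -59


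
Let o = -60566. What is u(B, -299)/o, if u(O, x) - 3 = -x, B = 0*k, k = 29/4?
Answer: -151/30283 ≈ -0.0049863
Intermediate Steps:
k = 29/4 (k = 29*(¼) = 29/4 ≈ 7.2500)
B = 0 (B = 0*(29/4) = 0)
u(O, x) = 3 - x
u(B, -299)/o = (3 - 1*(-299))/(-60566) = (3 + 299)*(-1/60566) = 302*(-1/60566) = -151/30283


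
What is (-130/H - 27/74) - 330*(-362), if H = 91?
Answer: 61879351/518 ≈ 1.1946e+5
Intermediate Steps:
(-130/H - 27/74) - 330*(-362) = (-130/91 - 27/74) - 330*(-362) = (-130*1/91 - 27*1/74) + 119460 = (-10/7 - 27/74) + 119460 = -929/518 + 119460 = 61879351/518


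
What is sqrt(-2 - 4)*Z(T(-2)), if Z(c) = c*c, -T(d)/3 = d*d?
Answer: 144*I*sqrt(6) ≈ 352.73*I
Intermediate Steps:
T(d) = -3*d**2 (T(d) = -3*d*d = -3*d**2)
Z(c) = c**2
sqrt(-2 - 4)*Z(T(-2)) = sqrt(-2 - 4)*(-3*(-2)**2)**2 = sqrt(-6)*(-3*4)**2 = (I*sqrt(6))*(-12)**2 = (I*sqrt(6))*144 = 144*I*sqrt(6)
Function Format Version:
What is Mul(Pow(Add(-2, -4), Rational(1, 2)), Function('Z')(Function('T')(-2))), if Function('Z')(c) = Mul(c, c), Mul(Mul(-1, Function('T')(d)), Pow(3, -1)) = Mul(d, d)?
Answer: Mul(144, I, Pow(6, Rational(1, 2))) ≈ Mul(352.73, I)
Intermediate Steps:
Function('T')(d) = Mul(-3, Pow(d, 2)) (Function('T')(d) = Mul(-3, Mul(d, d)) = Mul(-3, Pow(d, 2)))
Function('Z')(c) = Pow(c, 2)
Mul(Pow(Add(-2, -4), Rational(1, 2)), Function('Z')(Function('T')(-2))) = Mul(Pow(Add(-2, -4), Rational(1, 2)), Pow(Mul(-3, Pow(-2, 2)), 2)) = Mul(Pow(-6, Rational(1, 2)), Pow(Mul(-3, 4), 2)) = Mul(Mul(I, Pow(6, Rational(1, 2))), Pow(-12, 2)) = Mul(Mul(I, Pow(6, Rational(1, 2))), 144) = Mul(144, I, Pow(6, Rational(1, 2)))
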